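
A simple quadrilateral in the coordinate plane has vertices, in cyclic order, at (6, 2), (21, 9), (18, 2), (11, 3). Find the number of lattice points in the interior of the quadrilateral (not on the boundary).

35

The shoelace formula gives twice the area as |(6·9 − 21·2) + (21·2 − 18·9) + (18·3 − 11·2) + (11·2 − 6·3)| = 72, so the area is 36.
The number of boundary lattice points is Σ gcd(|Δx|,|Δy|) = gcd(15,7) + gcd(3,7) + gcd(7,1) + gcd(5,1) = 1+1+1+1 = 4.
By Pick's theorem A = I + B/2 − 1, so I = 36 − 4/2 + 1 = 35.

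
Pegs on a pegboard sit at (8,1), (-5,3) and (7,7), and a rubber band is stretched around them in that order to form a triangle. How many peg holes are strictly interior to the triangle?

36

Using the shoelace formula, 2A = |[8·3 − (-5)·1] + [(-5)·7 − 7·3] + [7·1 − 8·7]| = 76, so the area is 38.
Summing gcd(|Δx|,|Δy|) over the edges gives the boundary count: gcd(13,2) + gcd(12,4) + gcd(1,6) = 1+4+1 = 6.
By Pick's theorem A = I + B/2 − 1, so I = 38 − 6/2 + 1 = 36.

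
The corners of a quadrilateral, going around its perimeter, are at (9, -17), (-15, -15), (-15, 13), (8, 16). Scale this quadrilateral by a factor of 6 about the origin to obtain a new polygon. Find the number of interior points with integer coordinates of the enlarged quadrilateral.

By the shoelace formula, twice the signed area is |[9·(-15) − (-15)·(-17)] + [(-15)·13 − (-15)·(-15)] + [(-15)·16 − 8·13] + [8·(-17) − 9·16]| = 1434, so the area is 717.
The number of boundary lattice points is Σ gcd(|Δx|,|Δy|) = gcd(24,2) + gcd(0,28) + gcd(23,3) + gcd(1,33) = 2+28+1+1 = 32.
Scaling by 6 multiplies the area by 6² = 36 (so the new area is 25812) and multiplies the boundary lattice-point count by 6, giving 192.
By Pick's theorem, the interior count of the dilated polygon is 25812 − 192/2 + 1 = 25717.

25717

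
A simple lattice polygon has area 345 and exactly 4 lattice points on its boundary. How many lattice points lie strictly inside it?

344

From Pick's theorem, I = A − B/2 + 1 = 345 − 4/2 + 1 = 344.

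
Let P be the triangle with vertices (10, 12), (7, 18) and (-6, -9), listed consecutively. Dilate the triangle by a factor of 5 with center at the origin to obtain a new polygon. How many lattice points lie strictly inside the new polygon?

1976

Using the shoelace formula, 2A = |(10·18 − 7·12) + (7·(-9) − (-6)·18) + ((-6)·12 − 10·(-9))| = 159, so the area is 79.5.
The number of boundary lattice points is Σ gcd(|Δx|,|Δy|) = gcd(3,6) + gcd(13,27) + gcd(16,21) = 3+1+1 = 5.
Scaling by 5 multiplies the area by 5² = 25 (so the new area is 3975/2) and multiplies the boundary lattice-point count by 5, giving 25.
By Pick's theorem, the interior count of the dilated polygon is 3975/2 − 25/2 + 1 = 1976.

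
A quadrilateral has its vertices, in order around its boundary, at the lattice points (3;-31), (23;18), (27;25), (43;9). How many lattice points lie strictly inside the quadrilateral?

640

By the shoelace formula, twice the signed area is |(3·18 − 23·(-31)) + (23·25 − 27·18) + (27·9 − 43·25) + (43·(-31) − 3·9)| = 1336, so the area is 668.
The number of boundary lattice points is Σ gcd(|Δx|,|Δy|) = gcd(20,49) + gcd(4,7) + gcd(16,16) + gcd(40,40) = 1+1+16+40 = 58.
By Pick's theorem A = I + B/2 − 1, so I = 668 − 58/2 + 1 = 640.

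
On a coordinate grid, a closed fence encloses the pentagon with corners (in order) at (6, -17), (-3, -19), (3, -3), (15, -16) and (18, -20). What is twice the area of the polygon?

300

By the shoelace formula, twice the signed area is |[6·(-19) − (-3)·(-17)] + [(-3)·(-3) − 3·(-19)] + [3·(-16) − 15·(-3)] + [15·(-20) − 18·(-16)] + [18·(-17) − 6·(-20)]| = 300, so the area is 150.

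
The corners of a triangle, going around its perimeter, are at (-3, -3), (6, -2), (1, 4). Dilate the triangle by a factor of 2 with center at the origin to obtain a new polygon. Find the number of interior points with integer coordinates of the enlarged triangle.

116

By the shoelace formula, twice the signed area is |[(-3)·(-2) − 6·(-3)] + [6·4 − 1·(-2)] + [1·(-3) − (-3)·4]| = 59, so the area is 29.5.
Along each edge there are gcd(|Δx|,|Δy|)+1 lattice points, so counting each shared vertex once the boundary has gcd(9,1) + gcd(5,6) + gcd(4,7) = 1+1+1 = 3.
Scaling by 2 multiplies the area by 2² = 4 (so the new area is 118) and multiplies the boundary lattice-point count by 2, giving 6.
By Pick's theorem, the interior count of the dilated polygon is 118 − 6/2 + 1 = 116.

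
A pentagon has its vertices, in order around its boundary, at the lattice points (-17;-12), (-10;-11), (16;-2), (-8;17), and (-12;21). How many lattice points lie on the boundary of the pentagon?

8

Summing gcd(|Δx|,|Δy|) over the edges gives the boundary count: gcd(7,1) + gcd(26,9) + gcd(24,19) + gcd(4,4) + gcd(5,33) = 1+1+1+4+1 = 8.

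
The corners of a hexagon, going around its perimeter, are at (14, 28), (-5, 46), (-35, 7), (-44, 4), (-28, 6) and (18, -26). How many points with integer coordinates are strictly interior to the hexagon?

The shoelace formula gives twice the area as |[14·46 − (-5)·28] + [(-5)·7 − (-35)·46] + [(-35)·4 − (-44)·7] + [(-44)·6 − (-28)·4] + [(-28)·(-26) − 18·6] + [18·28 − 14·(-26)]| = 3863, so the area is 1931.5.
Summing gcd(|Δx|,|Δy|) over the edges gives the boundary count: gcd(19,18) + gcd(30,39) + gcd(9,3) + gcd(16,2) + gcd(46,32) + gcd(4,54) = 1+3+3+2+2+2 = 13.
By Pick's theorem A = I + B/2 − 1, so I = 1931.5 − 13/2 + 1 = 1926.

1926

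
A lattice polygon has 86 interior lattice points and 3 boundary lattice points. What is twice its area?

Pick's theorem states A = I + B/2 − 1, so A = 86 + 3/2 − 1 = 173/2.
Hence 2A = 173.

173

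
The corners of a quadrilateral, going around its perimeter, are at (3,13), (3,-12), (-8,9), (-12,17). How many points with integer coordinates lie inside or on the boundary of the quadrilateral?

206

Using the shoelace formula, 2A = |[3·(-12) − 3·13] + [3·9 − (-8)·(-12)] + [(-8)·17 − (-12)·9] + [(-12)·13 − 3·17]| = 379, so the area is 379/2.
The number of boundary lattice points is Σ gcd(|Δx|,|Δy|) = gcd(0,25) + gcd(11,21) + gcd(4,8) + gcd(15,4) = 25+1+4+1 = 31.
Pick's theorem gives I = A − B/2 + 1 = 379/2 − 31/2 + 1 = 175, so the closed region contains I + B = 175 + 31 = 206 lattice points.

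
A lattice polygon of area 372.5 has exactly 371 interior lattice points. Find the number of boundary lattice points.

5

Pick's theorem gives A = I + B/2 − 1, so B = 2(A − I + 1) = 2(372.5 − 371 + 1) = 5.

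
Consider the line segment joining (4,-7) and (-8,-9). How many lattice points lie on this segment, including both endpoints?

3

The number of lattice points on a segment between lattice points is gcd(|Δx|,|Δy|) + 1 = gcd(12,2) + 1 = 2 + 1 = 3.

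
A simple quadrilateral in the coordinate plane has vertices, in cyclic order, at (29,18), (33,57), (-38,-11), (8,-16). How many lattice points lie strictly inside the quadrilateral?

By the shoelace formula, twice the signed area is |[29·57 − 33·18] + [33·(-11) − (-38)·57] + [(-38)·(-16) − 8·(-11)] + [8·18 − 29·(-16)]| = 4166, so the area is 2083.
Along each edge there are gcd(|Δx|,|Δy|)+1 lattice points, so counting each shared vertex once the boundary has gcd(4,39) + gcd(71,68) + gcd(46,5) + gcd(21,34) = 1+1+1+1 = 4.
Pick's theorem gives I = A − B/2 + 1 = 2083 − 4/2 + 1 = 2082.

2082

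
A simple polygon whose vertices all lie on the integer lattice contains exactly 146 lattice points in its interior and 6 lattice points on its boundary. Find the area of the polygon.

148

Pick's theorem states A = I + B/2 − 1, so A = 146 + 6/2 − 1 = 148.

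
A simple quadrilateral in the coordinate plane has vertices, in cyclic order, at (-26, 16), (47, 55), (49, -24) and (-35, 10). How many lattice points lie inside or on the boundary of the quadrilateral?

3332

Using the shoelace formula, 2A = |[(-26)·55 − 47·16] + [47·(-24) − 49·55] + [49·10 − (-35)·(-24)] + [(-35)·16 − (-26)·10]| = 6655, so the area is 6655/2.
The number of boundary lattice points is Σ gcd(|Δx|,|Δy|) = gcd(73,39) + gcd(2,79) + gcd(84,34) + gcd(9,6) = 1+1+2+3 = 7.
Pick's theorem gives I = A − B/2 + 1 = 6655/2 − 7/2 + 1 = 3325, so the closed region contains I + B = 3325 + 7 = 3332 lattice points.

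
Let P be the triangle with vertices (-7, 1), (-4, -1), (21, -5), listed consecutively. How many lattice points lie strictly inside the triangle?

18

By the shoelace formula, twice the signed area is |[(-7)·(-1) − (-4)·1] + [(-4)·(-5) − 21·(-1)] + [21·1 − (-7)·(-5)]| = 38, so the area is 19.
Along each edge there are gcd(|Δx|,|Δy|)+1 lattice points, so counting each shared vertex once the boundary has gcd(3,2) + gcd(25,4) + gcd(28,6) = 1+1+2 = 4.
Pick's theorem gives I = A − B/2 + 1 = 19 − 4/2 + 1 = 18.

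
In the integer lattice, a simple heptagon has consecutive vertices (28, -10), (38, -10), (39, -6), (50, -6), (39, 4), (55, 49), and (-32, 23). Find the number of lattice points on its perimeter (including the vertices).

28

Summing gcd(|Δx|,|Δy|) over the edges gives the boundary count: gcd(10,0) + gcd(1,4) + gcd(11,0) + gcd(11,10) + gcd(16,45) + gcd(87,26) + gcd(60,33) = 10+1+11+1+1+1+3 = 28.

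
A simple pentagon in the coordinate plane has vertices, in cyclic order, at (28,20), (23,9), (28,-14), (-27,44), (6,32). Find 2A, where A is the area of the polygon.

1832

The shoelace formula gives twice the area as |[28·9 − 23·20] + [23·(-14) − 28·9] + [28·44 − (-27)·(-14)] + [(-27)·32 − 6·44] + [6·20 − 28·32]| = 1832, so the area is 916.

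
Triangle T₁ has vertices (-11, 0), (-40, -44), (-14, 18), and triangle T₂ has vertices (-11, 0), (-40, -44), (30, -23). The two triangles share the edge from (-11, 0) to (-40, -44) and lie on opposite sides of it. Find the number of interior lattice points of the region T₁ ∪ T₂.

1557

The union is the simple quadrilateral with vertices (-11, 0), (-14, 18), (-40, -44), (30, -23) in order.
The shoelace formula gives twice the area as |[(-11)·18 − (-14)·0] + [(-14)·(-44) − (-40)·18] + [(-40)·(-23) − 30·(-44)] + [30·0 − (-11)·(-23)]| = 3125, so the area is 3125/2.
The number of boundary lattice points is Σ gcd(|Δx|,|Δy|) = gcd(3,18) + gcd(26,62) + gcd(70,21) + gcd(41,23) = 3+2+7+1 = 13.
By Pick's theorem I = A − B/2 + 1 = 3125/2 − 13/2 + 1 = 1557.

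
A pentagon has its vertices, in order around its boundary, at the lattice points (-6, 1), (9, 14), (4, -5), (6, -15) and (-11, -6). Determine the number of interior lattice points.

By the shoelace formula, twice the signed area is |[(-6)·14 − 9·1] + [9·(-5) − 4·14] + [4·(-15) − 6·(-5)] + [6·(-6) − (-11)·(-15)] + [(-11)·1 − (-6)·(-6)]| = 472, so the area is 236.
The number of boundary lattice points is Σ gcd(|Δx|,|Δy|) = gcd(15,13) + gcd(5,19) + gcd(2,10) + gcd(17,9) + gcd(5,7) = 1+1+2+1+1 = 6.
By Pick's theorem A = I + B/2 − 1, so I = 236 − 6/2 + 1 = 234.

234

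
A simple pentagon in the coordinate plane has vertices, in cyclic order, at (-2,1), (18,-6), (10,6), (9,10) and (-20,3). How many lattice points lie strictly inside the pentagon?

207

The shoelace formula gives twice the area as |[(-2)·(-6) − 18·1] + [18·6 − 10·(-6)] + [10·10 − 9·6] + [9·3 − (-20)·10] + [(-20)·1 − (-2)·3]| = 421, so the area is 210.5.
Along each edge there are gcd(|Δx|,|Δy|)+1 lattice points, so counting each shared vertex once the boundary has gcd(20,7) + gcd(8,12) + gcd(1,4) + gcd(29,7) + gcd(18,2) = 1+4+1+1+2 = 9.
Pick's theorem gives I = A − B/2 + 1 = 210.5 − 9/2 + 1 = 207.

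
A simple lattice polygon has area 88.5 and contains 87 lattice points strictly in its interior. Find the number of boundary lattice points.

Pick's theorem gives A = I + B/2 − 1, so B = 2(A − I + 1) = 2(88.5 − 87 + 1) = 5.

5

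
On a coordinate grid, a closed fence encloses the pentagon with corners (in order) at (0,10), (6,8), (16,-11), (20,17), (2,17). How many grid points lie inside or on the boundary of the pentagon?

The shoelace formula gives twice the area as |[0·8 − 6·10] + [6·(-11) − 16·8] + [16·17 − 20·(-11)] + [20·17 − 2·17] + [2·10 − 0·17]| = 564, so the area is 282.
The number of boundary lattice points is Σ gcd(|Δx|,|Δy|) = gcd(6,2) + gcd(10,19) + gcd(4,28) + gcd(18,0) + gcd(2,7) = 2+1+4+18+1 = 26.
Pick's theorem gives I = A − B/2 + 1 = 282 − 26/2 + 1 = 270, so the closed region contains I + B = 270 + 26 = 296 lattice points.

296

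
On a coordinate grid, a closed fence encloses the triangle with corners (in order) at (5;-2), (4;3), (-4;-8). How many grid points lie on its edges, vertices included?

Summing gcd(|Δx|,|Δy|) over the edges gives the boundary count: gcd(1,5) + gcd(8,11) + gcd(9,6) = 1+1+3 = 5.

5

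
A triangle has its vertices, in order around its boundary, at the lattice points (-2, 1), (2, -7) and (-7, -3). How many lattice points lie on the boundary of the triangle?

Summing gcd(|Δx|,|Δy|) over the edges gives the boundary count: gcd(4,8) + gcd(9,4) + gcd(5,4) = 4+1+1 = 6.

6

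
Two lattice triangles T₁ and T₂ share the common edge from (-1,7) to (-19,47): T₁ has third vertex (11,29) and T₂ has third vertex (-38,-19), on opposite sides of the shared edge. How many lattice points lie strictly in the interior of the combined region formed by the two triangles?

1408

The union is the simple quadrilateral with vertices (-1,7), (11,29), (-19,47), (-38,-19) in order.
The shoelace formula gives twice the area as |((-1)·29 − 11·7) + (11·47 − (-19)·29) + ((-19)·(-19) − (-38)·47) + ((-38)·7 − (-1)·(-19))| = 2824, so the area is 1412.
The number of boundary lattice points is Σ gcd(|Δx|,|Δy|) = gcd(12,22) + gcd(30,18) + gcd(19,66) + gcd(37,26) = 2+6+1+1 = 10.
By Pick's theorem I = A − B/2 + 1 = 1412 − 10/2 + 1 = 1408.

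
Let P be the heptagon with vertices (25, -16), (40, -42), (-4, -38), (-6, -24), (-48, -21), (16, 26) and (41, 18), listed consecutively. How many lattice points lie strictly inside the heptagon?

3020

By the shoelace formula, twice the signed area is |[25·(-42) − 40·(-16)] + [40·(-38) − (-4)·(-42)] + [(-4)·(-24) − (-6)·(-38)] + [(-6)·(-21) − (-48)·(-24)] + [(-48)·26 − 16·(-21)] + [16·18 − 41·26] + [41·(-16) − 25·18]| = 6052, so the area is 3026.
Along each edge there are gcd(|Δx|,|Δy|)+1 lattice points, so counting each shared vertex once the boundary has gcd(15,26) + gcd(44,4) + gcd(2,14) + gcd(42,3) + gcd(64,47) + gcd(25,8) + gcd(16,34) = 1+4+2+3+1+1+2 = 14.
By Pick's theorem A = I + B/2 − 1, so I = 3026 − 14/2 + 1 = 3020.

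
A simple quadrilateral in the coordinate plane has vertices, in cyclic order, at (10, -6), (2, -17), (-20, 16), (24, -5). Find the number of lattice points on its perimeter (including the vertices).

The number of boundary lattice points is Σ gcd(|Δx|,|Δy|) = gcd(8,11) + gcd(22,33) + gcd(44,21) + gcd(14,1) = 1+11+1+1 = 14.

14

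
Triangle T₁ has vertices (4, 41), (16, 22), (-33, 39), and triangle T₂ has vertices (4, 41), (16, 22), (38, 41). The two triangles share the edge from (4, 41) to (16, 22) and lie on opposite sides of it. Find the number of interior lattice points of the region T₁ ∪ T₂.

The union is the simple quadrilateral with vertices (4, 41), (-33, 39), (16, 22), (38, 41) in order.
By the shoelace formula, twice the signed area is |[4·39 − (-33)·41] + [(-33)·22 − 16·39] + [16·41 − 38·22] + [38·41 − 4·41]| = 1373, so the area is 1373/2.
Along each edge there are gcd(|Δx|,|Δy|)+1 lattice points, so counting each shared vertex once the boundary has gcd(37,2) + gcd(49,17) + gcd(22,19) + gcd(34,0) = 1+1+1+34 = 37.
By Pick's theorem I = A − B/2 + 1 = 1373/2 − 37/2 + 1 = 669.

669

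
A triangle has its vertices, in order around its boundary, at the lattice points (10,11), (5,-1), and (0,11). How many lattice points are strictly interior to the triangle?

55

By the shoelace formula, twice the signed area is |[10·(-1) − 5·11] + [5·11 − 0·(-1)] + [0·11 − 10·11]| = 120, so the area is 60.
Along each edge there are gcd(|Δx|,|Δy|)+1 lattice points, so counting each shared vertex once the boundary has gcd(5,12) + gcd(5,12) + gcd(10,0) = 1+1+10 = 12.
Pick's theorem gives I = A − B/2 + 1 = 60 − 12/2 + 1 = 55.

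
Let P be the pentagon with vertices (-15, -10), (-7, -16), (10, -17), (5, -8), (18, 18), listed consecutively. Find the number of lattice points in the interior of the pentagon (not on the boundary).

381

By the shoelace formula, twice the signed area is |((-15)·(-16) − (-7)·(-10)) + ((-7)·(-17) − 10·(-16)) + (10·(-8) − 5·(-17)) + (5·18 − 18·(-8)) + (18·(-10) − (-15)·18)| = 778, so the area is 389.
Summing gcd(|Δx|,|Δy|) over the edges gives the boundary count: gcd(8,6) + gcd(17,1) + gcd(5,9) + gcd(13,26) + gcd(33,28) = 2+1+1+13+1 = 18.
Pick's theorem gives I = A − B/2 + 1 = 389 − 18/2 + 1 = 381.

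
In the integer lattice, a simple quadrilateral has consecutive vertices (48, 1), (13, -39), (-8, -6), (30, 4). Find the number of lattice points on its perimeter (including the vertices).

Summing gcd(|Δx|,|Δy|) over the edges gives the boundary count: gcd(35,40) + gcd(21,33) + gcd(38,10) + gcd(18,3) = 5+3+2+3 = 13.

13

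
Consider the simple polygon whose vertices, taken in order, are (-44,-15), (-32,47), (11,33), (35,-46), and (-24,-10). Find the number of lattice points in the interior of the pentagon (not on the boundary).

The shoelace formula gives twice the area as |((-44)·47 − (-32)·(-15)) + ((-32)·33 − 11·47) + (11·(-46) − 35·33) + (35·(-10) − (-24)·(-46)) + ((-24)·(-15) − (-44)·(-10))| = 7316, so the area is 3658.
The number of boundary lattice points is Σ gcd(|Δx|,|Δy|) = gcd(12,62) + gcd(43,14) + gcd(24,79) + gcd(59,36) + gcd(20,5) = 2+1+1+1+5 = 10.
Pick's theorem gives I = A − B/2 + 1 = 3658 − 10/2 + 1 = 3654.

3654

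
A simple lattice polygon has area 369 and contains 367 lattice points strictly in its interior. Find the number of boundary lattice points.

6

Pick's theorem gives A = I + B/2 − 1, so B = 2(A − I + 1) = 2(369 − 367 + 1) = 6.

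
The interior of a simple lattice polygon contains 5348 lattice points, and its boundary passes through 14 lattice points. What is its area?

5354

Pick's theorem states A = I + B/2 − 1, so A = 5348 + 14/2 − 1 = 5354.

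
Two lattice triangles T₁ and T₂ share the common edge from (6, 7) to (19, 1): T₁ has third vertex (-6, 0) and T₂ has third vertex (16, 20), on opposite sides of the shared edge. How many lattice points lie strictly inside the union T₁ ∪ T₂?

195

The union is the simple quadrilateral with vertices (6, 7), (-6, 0), (19, 1), (16, 20) in order.
Using the shoelace formula, 2A = |(6·0 − (-6)·7) + ((-6)·1 − 19·0) + (19·20 − 16·1) + (16·7 − 6·20)| = 392, so the area is 196.
The number of boundary lattice points is Σ gcd(|Δx|,|Δy|) = gcd(12,7) + gcd(25,1) + gcd(3,19) + gcd(10,13) = 1+1+1+1 = 4.
By Pick's theorem I = A − B/2 + 1 = 196 − 4/2 + 1 = 195.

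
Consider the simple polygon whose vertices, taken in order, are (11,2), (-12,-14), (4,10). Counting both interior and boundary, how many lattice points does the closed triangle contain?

154

Using the shoelace formula, 2A = |[11·(-14) − (-12)·2] + [(-12)·10 − 4·(-14)] + [4·2 − 11·10]| = 296, so the area is 148.
Along each edge there are gcd(|Δx|,|Δy|)+1 lattice points, so counting each shared vertex once the boundary has gcd(23,16) + gcd(16,24) + gcd(7,8) = 1+8+1 = 10.
Pick's theorem gives I = A − B/2 + 1 = 148 − 10/2 + 1 = 144, so the closed region contains I + B = 144 + 10 = 154 lattice points.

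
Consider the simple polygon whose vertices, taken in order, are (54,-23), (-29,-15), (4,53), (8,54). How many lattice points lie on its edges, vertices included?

4

Along each edge there are gcd(|Δx|,|Δy|)+1 lattice points, so counting each shared vertex once the boundary has gcd(83,8) + gcd(33,68) + gcd(4,1) + gcd(46,77) = 1+1+1+1 = 4.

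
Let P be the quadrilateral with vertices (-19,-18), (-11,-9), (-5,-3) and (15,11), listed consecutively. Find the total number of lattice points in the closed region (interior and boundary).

61

By the shoelace formula, twice the signed area is |((-19)·(-9) − (-11)·(-18)) + ((-11)·(-3) − (-5)·(-9)) + ((-5)·11 − 15·(-3)) + (15·(-18) − (-19)·11)| = 110, so the area is 55.
The number of boundary lattice points is Σ gcd(|Δx|,|Δy|) = gcd(8,9) + gcd(6,6) + gcd(20,14) + gcd(34,29) = 1+6+2+1 = 10.
Pick's theorem gives I = A − B/2 + 1 = 55 − 10/2 + 1 = 51, so the closed region contains I + B = 51 + 10 = 61 lattice points.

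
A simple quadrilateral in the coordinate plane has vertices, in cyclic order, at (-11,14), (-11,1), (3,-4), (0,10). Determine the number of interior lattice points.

155

By the shoelace formula, twice the signed area is |[(-11)·1 − (-11)·14] + [(-11)·(-4) − 3·1] + [3·10 − 0·(-4)] + [0·14 − (-11)·10]| = 324, so the area is 162.
Along each edge there are gcd(|Δx|,|Δy|)+1 lattice points, so counting each shared vertex once the boundary has gcd(0,13) + gcd(14,5) + gcd(3,14) + gcd(11,4) = 13+1+1+1 = 16.
Pick's theorem gives I = A − B/2 + 1 = 162 − 16/2 + 1 = 155.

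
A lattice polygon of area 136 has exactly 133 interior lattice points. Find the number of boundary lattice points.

Pick's theorem gives A = I + B/2 − 1, so B = 2(A − I + 1) = 2(136 − 133 + 1) = 8.

8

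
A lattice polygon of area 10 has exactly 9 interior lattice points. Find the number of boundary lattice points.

Pick's theorem gives A = I + B/2 − 1, so B = 2(A − I + 1) = 2(10 − 9 + 1) = 4.

4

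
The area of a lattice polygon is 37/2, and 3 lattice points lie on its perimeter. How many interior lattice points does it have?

Pick's theorem A = I + B/2 − 1 rearranges to I = A − B/2 + 1 = 37/2 − 3/2 + 1 = 18.

18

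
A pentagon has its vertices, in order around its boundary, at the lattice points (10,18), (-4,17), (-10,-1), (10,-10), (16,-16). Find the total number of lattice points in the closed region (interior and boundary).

496

The shoelace formula gives twice the area as |[10·17 − (-4)·18] + [(-4)·(-1) − (-10)·17] + [(-10)·(-10) − 10·(-1)] + [10·(-16) − 16·(-10)] + [16·18 − 10·(-16)]| = 974, so the area is 487.
The number of boundary lattice points is Σ gcd(|Δx|,|Δy|) = gcd(14,1) + gcd(6,18) + gcd(20,9) + gcd(6,6) + gcd(6,34) = 1+6+1+6+2 = 16.
Pick's theorem gives I = A − B/2 + 1 = 487 − 16/2 + 1 = 480, so the closed region contains I + B = 480 + 16 = 496 lattice points.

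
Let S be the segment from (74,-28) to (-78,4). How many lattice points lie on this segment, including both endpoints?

The number of lattice points on a segment between lattice points is gcd(|Δx|,|Δy|) + 1 = gcd(152,32) + 1 = 8 + 1 = 9.

9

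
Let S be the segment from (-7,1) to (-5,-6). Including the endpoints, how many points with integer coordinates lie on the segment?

The number of lattice points on a segment between lattice points is gcd(|Δx|,|Δy|) + 1 = gcd(2,7) + 1 = 1 + 1 = 2.

2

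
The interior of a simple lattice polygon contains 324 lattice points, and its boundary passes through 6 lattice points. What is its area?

326

By Pick's theorem, A = I + B/2 − 1 = 324 + 6/2 − 1 = 326.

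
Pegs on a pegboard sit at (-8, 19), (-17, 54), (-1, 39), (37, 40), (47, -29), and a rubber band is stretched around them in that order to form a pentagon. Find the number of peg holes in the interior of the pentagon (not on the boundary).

2245

The shoelace formula gives twice the area as |[(-8)·54 − (-17)·19] + [(-17)·39 − (-1)·54] + [(-1)·40 − 37·39] + [37·(-29) − 47·40] + [47·19 − (-8)·(-29)]| = 4493, so the area is 4493/2.
The number of boundary lattice points is Σ gcd(|Δx|,|Δy|) = gcd(9,35) + gcd(16,15) + gcd(38,1) + gcd(10,69) + gcd(55,48) = 1+1+1+1+1 = 5.
Pick's theorem gives I = A − B/2 + 1 = 4493/2 − 5/2 + 1 = 2245.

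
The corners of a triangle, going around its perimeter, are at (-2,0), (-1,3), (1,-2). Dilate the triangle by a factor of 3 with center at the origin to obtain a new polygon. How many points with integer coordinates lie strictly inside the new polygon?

46

The shoelace formula gives twice the area as |((-2)·3 − (-1)·0) + ((-1)·(-2) − 1·3) + (1·0 − (-2)·(-2))| = 11, so the area is 5.5.
Summing gcd(|Δx|,|Δy|) over the edges gives the boundary count: gcd(1,3) + gcd(2,5) + gcd(3,2) = 1+1+1 = 3.
Scaling by 3 multiplies the area by 3² = 9 (so the new area is 99/2) and multiplies the boundary lattice-point count by 3, giving 9.
By Pick's theorem, the interior count of the dilated polygon is 99/2 − 9/2 + 1 = 46.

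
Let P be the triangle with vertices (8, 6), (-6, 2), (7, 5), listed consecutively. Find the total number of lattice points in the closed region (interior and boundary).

8

By the shoelace formula, twice the signed area is |(8·2 − (-6)·6) + ((-6)·5 − 7·2) + (7·6 − 8·5)| = 10, so the area is 5.
Along each edge there are gcd(|Δx|,|Δy|)+1 lattice points, so counting each shared vertex once the boundary has gcd(14,4) + gcd(13,3) + gcd(1,1) = 2+1+1 = 4.
Pick's theorem gives I = A − B/2 + 1 = 5 − 4/2 + 1 = 4, so the closed region contains I + B = 4 + 4 = 8 lattice points.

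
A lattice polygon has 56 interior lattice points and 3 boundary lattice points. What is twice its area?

113

Pick's theorem states A = I + B/2 − 1, so A = 56 + 3/2 − 1 = 113/2.
Hence 2A = 113.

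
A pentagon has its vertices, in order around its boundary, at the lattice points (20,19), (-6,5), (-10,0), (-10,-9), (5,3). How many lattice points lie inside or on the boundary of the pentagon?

Using the shoelace formula, 2A = |(20·5 − (-6)·19) + ((-6)·0 − (-10)·5) + ((-10)·(-9) − (-10)·0) + ((-10)·3 − 5·(-9)) + (5·19 − 20·3)| = 404, so the area is 202.
The number of boundary lattice points is Σ gcd(|Δx|,|Δy|) = gcd(26,14) + gcd(4,5) + gcd(0,9) + gcd(15,12) + gcd(15,16) = 2+1+9+3+1 = 16.
Pick's theorem gives I = A − B/2 + 1 = 202 − 16/2 + 1 = 195, so the closed region contains I + B = 195 + 16 = 211 lattice points.

211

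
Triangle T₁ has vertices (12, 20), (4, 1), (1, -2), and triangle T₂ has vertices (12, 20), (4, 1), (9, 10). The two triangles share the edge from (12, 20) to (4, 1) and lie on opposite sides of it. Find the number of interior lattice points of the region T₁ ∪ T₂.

21

The union is the simple quadrilateral with vertices (12, 20), (1, -2), (4, 1), (9, 10) in order.
By the shoelace formula, twice the signed area is |(12·(-2) − 1·20) + (1·1 − 4·(-2)) + (4·10 − 9·1) + (9·20 − 12·10)| = 56, so the area is 28.
Summing gcd(|Δx|,|Δy|) over the edges gives the boundary count: gcd(11,22) + gcd(3,3) + gcd(5,9) + gcd(3,10) = 11+3+1+1 = 16.
By Pick's theorem I = A − B/2 + 1 = 28 − 16/2 + 1 = 21.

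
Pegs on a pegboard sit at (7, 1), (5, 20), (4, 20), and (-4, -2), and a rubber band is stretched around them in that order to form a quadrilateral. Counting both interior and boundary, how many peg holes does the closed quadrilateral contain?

122

The shoelace formula gives twice the area as |[7·20 − 5·1] + [5·20 − 4·20] + [4·(-2) − (-4)·20] + [(-4)·1 − 7·(-2)]| = 237, so the area is 237/2.
The number of boundary lattice points is Σ gcd(|Δx|,|Δy|) = gcd(2,19) + gcd(1,0) + gcd(8,22) + gcd(11,3) = 1+1+2+1 = 5.
Pick's theorem gives I = A − B/2 + 1 = 237/2 − 5/2 + 1 = 117, so the closed region contains I + B = 117 + 5 = 122 lattice points.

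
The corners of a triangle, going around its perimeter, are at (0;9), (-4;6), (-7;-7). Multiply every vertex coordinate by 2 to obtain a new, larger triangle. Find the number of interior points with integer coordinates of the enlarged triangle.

84

Using the shoelace formula, 2A = |[0·6 − (-4)·9] + [(-4)·(-7) − (-7)·6] + [(-7)·9 − 0·(-7)]| = 43, so the area is 21.5.
Summing gcd(|Δx|,|Δy|) over the edges gives the boundary count: gcd(4,3) + gcd(3,13) + gcd(7,16) = 1+1+1 = 3.
Scaling by 2 multiplies the area by 2² = 4 (so the new area is 86) and multiplies the boundary lattice-point count by 2, giving 6.
By Pick's theorem, the interior count of the dilated polygon is 86 − 6/2 + 1 = 84.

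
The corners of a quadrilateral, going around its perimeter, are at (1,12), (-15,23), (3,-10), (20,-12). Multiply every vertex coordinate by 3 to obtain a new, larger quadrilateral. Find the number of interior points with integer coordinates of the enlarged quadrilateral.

The shoelace formula gives twice the area as |(1·23 − (-15)·12) + ((-15)·(-10) − 3·23) + (3·(-12) − 20·(-10)) + (20·12 − 1·(-12))| = 700, so the area is 350.
Summing gcd(|Δx|,|Δy|) over the edges gives the boundary count: gcd(16,11) + gcd(18,33) + gcd(17,2) + gcd(19,24) = 1+3+1+1 = 6.
Scaling by 3 multiplies the area by 3² = 9 (so the new area is 3150) and multiplies the boundary lattice-point count by 3, giving 18.
By Pick's theorem, the interior count of the dilated polygon is 3150 − 18/2 + 1 = 3142.

3142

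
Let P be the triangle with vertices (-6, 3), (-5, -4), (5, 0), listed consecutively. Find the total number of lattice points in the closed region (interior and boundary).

40

By the shoelace formula, twice the signed area is |[(-6)·(-4) − (-5)·3] + [(-5)·0 − 5·(-4)] + [5·3 − (-6)·0]| = 74, so the area is 37.
Summing gcd(|Δx|,|Δy|) over the edges gives the boundary count: gcd(1,7) + gcd(10,4) + gcd(11,3) = 1+2+1 = 4.
Pick's theorem gives I = A − B/2 + 1 = 37 − 4/2 + 1 = 36, so the closed region contains I + B = 36 + 4 = 40 lattice points.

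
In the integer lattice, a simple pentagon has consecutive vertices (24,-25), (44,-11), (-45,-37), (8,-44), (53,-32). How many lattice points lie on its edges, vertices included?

8

The number of boundary lattice points is Σ gcd(|Δx|,|Δy|) = gcd(20,14) + gcd(89,26) + gcd(53,7) + gcd(45,12) + gcd(29,7) = 2+1+1+3+1 = 8.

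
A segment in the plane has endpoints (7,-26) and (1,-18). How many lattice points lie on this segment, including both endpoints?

3

The number of lattice points on a segment between lattice points is gcd(|Δx|,|Δy|) + 1 = gcd(6,8) + 1 = 2 + 1 = 3.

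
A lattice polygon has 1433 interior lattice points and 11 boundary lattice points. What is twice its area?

2875

By Pick's theorem, A = I + B/2 − 1 = 1433 + 11/2 − 1 = 2875/2.
Hence 2A = 2875.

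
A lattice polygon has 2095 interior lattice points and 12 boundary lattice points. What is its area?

Pick's theorem states A = I + B/2 − 1, so A = 2095 + 12/2 − 1 = 2100.

2100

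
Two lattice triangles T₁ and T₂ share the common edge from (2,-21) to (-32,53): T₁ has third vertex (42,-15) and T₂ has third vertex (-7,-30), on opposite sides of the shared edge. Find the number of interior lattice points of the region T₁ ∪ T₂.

2062

The union is the simple quadrilateral with vertices (2,-21), (42,-15), (-32,53), (-7,-30) in order.
By the shoelace formula, twice the signed area is |[2·(-15) − 42·(-21)] + [42·53 − (-32)·(-15)] + [(-32)·(-30) − (-7)·53] + [(-7)·(-21) − 2·(-30)]| = 4136, so the area is 2068.
Summing gcd(|Δx|,|Δy|) over the edges gives the boundary count: gcd(40,6) + gcd(74,68) + gcd(25,83) + gcd(9,9) = 2+2+1+9 = 14.
By Pick's theorem I = A − B/2 + 1 = 2068 − 14/2 + 1 = 2062.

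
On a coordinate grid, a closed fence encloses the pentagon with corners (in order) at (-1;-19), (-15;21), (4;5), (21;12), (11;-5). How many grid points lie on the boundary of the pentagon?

Summing gcd(|Δx|,|Δy|) over the edges gives the boundary count: gcd(14,40) + gcd(19,16) + gcd(17,7) + gcd(10,17) + gcd(12,14) = 2+1+1+1+2 = 7.

7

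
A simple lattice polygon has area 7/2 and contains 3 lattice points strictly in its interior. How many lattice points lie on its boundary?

3

Pick's theorem gives A = I + B/2 − 1, so B = 2(A − I + 1) = 2(7/2 − 3 + 1) = 3.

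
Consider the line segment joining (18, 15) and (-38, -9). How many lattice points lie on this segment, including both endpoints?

9

The number of lattice points on a segment between lattice points is gcd(|Δx|,|Δy|) + 1 = gcd(56,24) + 1 = 8 + 1 = 9.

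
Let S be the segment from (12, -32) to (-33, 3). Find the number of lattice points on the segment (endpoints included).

6

The number of lattice points on a segment between lattice points is gcd(|Δx|,|Δy|) + 1 = gcd(45,35) + 1 = 5 + 1 = 6.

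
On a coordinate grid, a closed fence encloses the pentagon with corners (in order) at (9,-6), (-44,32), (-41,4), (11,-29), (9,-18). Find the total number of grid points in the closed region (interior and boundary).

The shoelace formula gives twice the area as |(9·32 − (-44)·(-6)) + ((-44)·4 − (-41)·32) + ((-41)·(-29) − 11·4) + (11·(-18) − 9·(-29)) + (9·(-6) − 9·(-18))| = 2476, so the area is 1238.
The number of boundary lattice points is Σ gcd(|Δx|,|Δy|) = gcd(53,38) + gcd(3,28) + gcd(52,33) + gcd(2,11) + gcd(0,12) = 1+1+1+1+12 = 16.
Pick's theorem gives I = A − B/2 + 1 = 1238 − 16/2 + 1 = 1231, so the closed region contains I + B = 1231 + 16 = 1247 lattice points.

1247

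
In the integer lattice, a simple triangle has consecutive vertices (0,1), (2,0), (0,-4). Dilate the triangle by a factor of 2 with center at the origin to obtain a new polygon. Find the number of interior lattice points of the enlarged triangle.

13

The shoelace formula gives twice the area as |[0·0 − 2·1] + [2·(-4) − 0·0] + [0·1 − 0·(-4)]| = 10, so the area is 5.
The number of boundary lattice points is Σ gcd(|Δx|,|Δy|) = gcd(2,1) + gcd(2,4) + gcd(0,5) = 1+2+5 = 8.
Scaling by 2 multiplies the area by 2² = 4 (so the new area is 20) and multiplies the boundary lattice-point count by 2, giving 16.
By Pick's theorem, the interior count of the dilated polygon is 20 − 16/2 + 1 = 13.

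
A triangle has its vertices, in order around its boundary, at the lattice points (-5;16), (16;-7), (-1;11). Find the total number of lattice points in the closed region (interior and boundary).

9

Using the shoelace formula, 2A = |((-5)·(-7) − 16·16) + (16·11 − (-1)·(-7)) + ((-1)·16 − (-5)·11)| = 13, so the area is 6.5.
The number of boundary lattice points is Σ gcd(|Δx|,|Δy|) = gcd(21,23) + gcd(17,18) + gcd(4,5) = 1+1+1 = 3.
Pick's theorem gives I = A − B/2 + 1 = 6.5 − 3/2 + 1 = 6, so the closed region contains I + B = 6 + 3 = 9 lattice points.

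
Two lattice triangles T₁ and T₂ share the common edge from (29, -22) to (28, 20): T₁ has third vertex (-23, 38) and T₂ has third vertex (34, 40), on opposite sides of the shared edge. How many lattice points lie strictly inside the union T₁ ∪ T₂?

1194

The union is the simple quadrilateral with vertices (29, -22), (-23, 38), (28, 20), (34, 40) in order.
By the shoelace formula, twice the signed area is |[29·38 − (-23)·(-22)] + [(-23)·20 − 28·38] + [28·40 − 34·20] + [34·(-22) − 29·40]| = 2396, so the area is 1198.
The number of boundary lattice points is Σ gcd(|Δx|,|Δy|) = gcd(52,60) + gcd(51,18) + gcd(6,20) + gcd(5,62) = 4+3+2+1 = 10.
By Pick's theorem I = A − B/2 + 1 = 1198 − 10/2 + 1 = 1194.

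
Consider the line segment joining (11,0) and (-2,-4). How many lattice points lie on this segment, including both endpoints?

2

The number of lattice points on a segment between lattice points is gcd(|Δx|,|Δy|) + 1 = gcd(13,4) + 1 = 1 + 1 = 2.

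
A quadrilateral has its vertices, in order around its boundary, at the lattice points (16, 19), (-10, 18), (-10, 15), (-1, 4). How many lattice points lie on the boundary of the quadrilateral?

The number of boundary lattice points is Σ gcd(|Δx|,|Δy|) = gcd(26,1) + gcd(0,3) + gcd(9,11) + gcd(17,15) = 1+3+1+1 = 6.

6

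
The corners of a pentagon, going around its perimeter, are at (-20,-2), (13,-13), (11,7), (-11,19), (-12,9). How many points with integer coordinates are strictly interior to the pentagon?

By the shoelace formula, twice the signed area is |[(-20)·(-13) − 13·(-2)] + [13·7 − 11·(-13)] + [11·19 − (-11)·7] + [(-11)·9 − (-12)·19] + [(-12)·(-2) − (-20)·9]| = 1139, so the area is 1139/2.
Summing gcd(|Δx|,|Δy|) over the edges gives the boundary count: gcd(33,11) + gcd(2,20) + gcd(22,12) + gcd(1,10) + gcd(8,11) = 11+2+2+1+1 = 17.
Pick's theorem gives I = A − B/2 + 1 = 1139/2 − 17/2 + 1 = 562.

562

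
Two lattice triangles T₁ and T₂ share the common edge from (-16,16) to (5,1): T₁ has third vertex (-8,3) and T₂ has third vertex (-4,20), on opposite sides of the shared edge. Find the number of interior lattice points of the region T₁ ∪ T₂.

206

The union is the simple quadrilateral with vertices (-16,16), (-8,3), (5,1), (-4,20) in order.
Using the shoelace formula, 2A = |((-16)·3 − (-8)·16) + ((-8)·1 − 5·3) + (5·20 − (-4)·1) + ((-4)·16 − (-16)·20)| = 417, so the area is 208.5.
Summing gcd(|Δx|,|Δy|) over the edges gives the boundary count: gcd(8,13) + gcd(13,2) + gcd(9,19) + gcd(12,4) = 1+1+1+4 = 7.
By Pick's theorem I = A − B/2 + 1 = 208.5 − 7/2 + 1 = 206.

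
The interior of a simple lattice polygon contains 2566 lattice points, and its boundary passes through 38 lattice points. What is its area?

By Pick's theorem, A = I + B/2 − 1 = 2566 + 38/2 − 1 = 2584.

2584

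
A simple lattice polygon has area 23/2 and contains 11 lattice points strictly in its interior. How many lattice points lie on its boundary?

3

Pick's theorem gives A = I + B/2 − 1, so B = 2(A − I + 1) = 2(23/2 − 11 + 1) = 3.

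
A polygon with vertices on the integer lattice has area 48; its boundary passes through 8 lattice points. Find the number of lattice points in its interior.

From Pick's theorem, I = A − B/2 + 1 = 48 − 8/2 + 1 = 45.

45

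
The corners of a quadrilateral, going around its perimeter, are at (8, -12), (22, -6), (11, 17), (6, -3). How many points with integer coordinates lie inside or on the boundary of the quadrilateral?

By the shoelace formula, twice the signed area is |(8·(-6) − 22·(-12)) + (22·17 − 11·(-6)) + (11·(-3) − 6·17) + (6·(-12) − 8·(-3))| = 473, so the area is 473/2.
Along each edge there are gcd(|Δx|,|Δy|)+1 lattice points, so counting each shared vertex once the boundary has gcd(14,6) + gcd(11,23) + gcd(5,20) + gcd(2,9) = 2+1+5+1 = 9.
Pick's theorem gives I = A − B/2 + 1 = 473/2 − 9/2 + 1 = 233, so the closed region contains I + B = 233 + 9 = 242 lattice points.

242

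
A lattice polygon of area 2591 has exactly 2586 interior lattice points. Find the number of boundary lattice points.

Pick's theorem gives A = I + B/2 − 1, so B = 2(A − I + 1) = 2(2591 − 2586 + 1) = 12.

12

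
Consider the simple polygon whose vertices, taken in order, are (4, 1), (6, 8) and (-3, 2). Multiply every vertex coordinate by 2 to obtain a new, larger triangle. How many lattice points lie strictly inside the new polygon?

98

Using the shoelace formula, 2A = |(4·8 − 6·1) + (6·2 − (-3)·8) + ((-3)·1 − 4·2)| = 51, so the area is 25.5.
The number of boundary lattice points is Σ gcd(|Δx|,|Δy|) = gcd(2,7) + gcd(9,6) + gcd(7,1) = 1+3+1 = 5.
Scaling by 2 multiplies the area by 2² = 4 (so the new area is 102) and multiplies the boundary lattice-point count by 2, giving 10.
By Pick's theorem, the interior count of the dilated polygon is 102 − 10/2 + 1 = 98.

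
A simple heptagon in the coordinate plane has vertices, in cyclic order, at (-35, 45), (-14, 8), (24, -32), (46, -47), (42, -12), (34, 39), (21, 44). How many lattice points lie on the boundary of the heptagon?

The number of boundary lattice points is Σ gcd(|Δx|,|Δy|) = gcd(21,37) + gcd(38,40) + gcd(22,15) + gcd(4,35) + gcd(8,51) + gcd(13,5) + gcd(56,1) = 1+2+1+1+1+1+1 = 8.

8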